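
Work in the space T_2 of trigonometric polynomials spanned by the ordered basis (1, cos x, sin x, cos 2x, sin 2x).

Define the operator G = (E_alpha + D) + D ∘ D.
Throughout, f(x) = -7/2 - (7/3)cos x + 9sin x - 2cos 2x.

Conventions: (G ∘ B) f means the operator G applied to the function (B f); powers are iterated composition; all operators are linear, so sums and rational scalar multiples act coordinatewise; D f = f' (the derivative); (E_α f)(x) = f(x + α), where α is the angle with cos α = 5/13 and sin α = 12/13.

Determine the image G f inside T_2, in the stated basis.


g(x) = -7/2 + (731/39)cos x - (41/39)sin x + (1590/169)cos 2x + (916/169)sin 2x

E_alpha f = -7/2 + (289/39)cos x + (73/13)sin x + (238/169)cos 2x + (240/169)sin 2x
D f = 9cos x + (7/3)sin x + 4sin 2x
(E_alpha + D) f = -7/2 + (640/39)cos x + (310/39)sin x + (238/169)cos 2x + (916/169)sin 2x
D f = 9cos x + (7/3)sin x + 4sin 2x
D D f = (7/3)cos x - 9sin x + 8cos 2x
((E_alpha + D) + D ∘ D) f = -7/2 + (731/39)cos x - (41/39)sin x + (1590/169)cos 2x + (916/169)sin 2x


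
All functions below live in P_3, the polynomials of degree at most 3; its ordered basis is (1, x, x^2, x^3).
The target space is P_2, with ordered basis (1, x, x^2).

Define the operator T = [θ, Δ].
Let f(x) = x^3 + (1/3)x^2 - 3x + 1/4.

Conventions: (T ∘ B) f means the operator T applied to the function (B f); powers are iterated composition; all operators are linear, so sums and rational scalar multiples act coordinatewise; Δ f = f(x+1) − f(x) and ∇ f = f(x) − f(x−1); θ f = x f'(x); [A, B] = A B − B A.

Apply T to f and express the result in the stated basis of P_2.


Δ f = 3x^2 + (11/3)x - 5/3
θ Δ f = 6x^2 + (11/3)x
θ f = 3x^3 + (2/3)x^2 - 3x
Δ θ f = 9x^2 + (31/3)x + 2/3
[θ, Δ] f = -3x^2 - (20/3)x - 2/3

the result is g(x) = -3x^2 - (20/3)x - 2/3


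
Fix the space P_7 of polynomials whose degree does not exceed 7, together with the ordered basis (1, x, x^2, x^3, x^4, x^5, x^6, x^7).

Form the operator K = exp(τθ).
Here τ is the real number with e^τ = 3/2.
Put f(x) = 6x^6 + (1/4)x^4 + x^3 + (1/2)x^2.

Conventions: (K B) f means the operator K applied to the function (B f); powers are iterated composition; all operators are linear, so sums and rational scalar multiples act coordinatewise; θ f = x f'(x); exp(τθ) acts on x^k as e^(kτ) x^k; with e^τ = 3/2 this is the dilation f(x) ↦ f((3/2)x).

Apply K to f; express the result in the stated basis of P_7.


g(x) = (2187/32)x^6 + (81/64)x^4 + (27/8)x^3 + (9/8)x^2

exp(τθ) x^k = e^(kτ) x^k; with e^τ = 3/2 this sends x^k to (3/2)^k x^k
x^2 ↦ 9/4 x^2
x^3 ↦ 27/8 x^3
x^4 ↦ 81/16 x^4
x^6 ↦ 729/64 x^6
applying this coordinatewise to f: exp(τθ) f = (2187/32)x^6 + (81/64)x^4 + (27/8)x^3 + (9/8)x^2


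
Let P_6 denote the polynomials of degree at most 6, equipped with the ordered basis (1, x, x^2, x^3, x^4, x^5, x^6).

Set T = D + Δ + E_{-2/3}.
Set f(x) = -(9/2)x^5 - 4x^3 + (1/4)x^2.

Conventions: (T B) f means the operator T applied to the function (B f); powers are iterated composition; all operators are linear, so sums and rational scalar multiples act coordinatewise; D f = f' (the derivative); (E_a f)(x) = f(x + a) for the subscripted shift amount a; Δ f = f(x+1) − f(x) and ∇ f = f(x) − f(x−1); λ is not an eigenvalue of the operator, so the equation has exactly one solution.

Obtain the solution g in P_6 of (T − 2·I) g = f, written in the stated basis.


the result is g(x) = (9/2)x^5 + 30x^4 + 229x^3 + (14489/12)x^2 + (8647/2)x + 277549/36

write g with unknown coordinates in the stated basis and equate coefficients in (T − 2·I) g = f
solving from the highest basis element down gives g = (9/2)x^5 + 30x^4 + 229x^3 + (14489/12)x^2 + (8647/2)x + 277549/36
check: T g = (9/2)x^5 + 60x^4 + 454x^3 + (28981/12)x^2 + 8647x + 277549/18
so T g − 2·g = -(9/2)x^5 - 4x^3 + (1/4)x^2 = f ✓


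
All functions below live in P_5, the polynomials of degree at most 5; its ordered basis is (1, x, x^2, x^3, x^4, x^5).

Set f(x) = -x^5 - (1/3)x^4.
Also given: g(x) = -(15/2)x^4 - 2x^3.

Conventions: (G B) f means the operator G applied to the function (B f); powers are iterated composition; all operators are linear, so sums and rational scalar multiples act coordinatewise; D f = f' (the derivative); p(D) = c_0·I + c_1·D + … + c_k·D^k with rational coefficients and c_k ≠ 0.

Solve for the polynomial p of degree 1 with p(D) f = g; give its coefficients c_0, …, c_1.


D^0 f = -x^5 - (1/3)x^4
D^1 f = -5x^4 - (4/3)x^3
matching coefficients of g against c_0 f + c_1 Df + … from the top degree down determines the c_i
solution: c_0 = 0, c_1 = 3/2

p(D) = (3/2)·D, i.e. c_0 = 0, c_1 = 3/2


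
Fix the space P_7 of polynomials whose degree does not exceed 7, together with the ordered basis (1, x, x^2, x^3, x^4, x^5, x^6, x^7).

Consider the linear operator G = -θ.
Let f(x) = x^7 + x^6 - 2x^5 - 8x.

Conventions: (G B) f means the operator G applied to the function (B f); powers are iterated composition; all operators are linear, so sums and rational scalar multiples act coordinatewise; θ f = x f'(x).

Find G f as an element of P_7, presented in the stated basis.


g(x) = -7x^7 - 6x^6 + 10x^5 + 8x

θ f = 7x^7 + 6x^6 - 10x^5 - 8x
(-θ) f = -7x^7 - 6x^6 + 10x^5 + 8x


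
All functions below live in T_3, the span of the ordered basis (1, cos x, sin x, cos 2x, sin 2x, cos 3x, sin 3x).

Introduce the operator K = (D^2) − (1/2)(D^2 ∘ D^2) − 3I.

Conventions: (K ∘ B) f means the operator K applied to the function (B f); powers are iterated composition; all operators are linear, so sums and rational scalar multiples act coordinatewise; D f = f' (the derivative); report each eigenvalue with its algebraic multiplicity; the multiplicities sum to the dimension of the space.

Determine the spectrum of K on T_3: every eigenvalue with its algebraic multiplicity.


λ = -105/2 (multiplicity 2), λ = -15 (multiplicity 2), λ = -9/2 (multiplicity 2), λ = -3 (multiplicity 1)

image of 1: -3
image of cos x: -(9/2)cos x
image of sin x: -(9/2)sin x
image of cos 2x: -15cos 2x
image of sin 2x: -15sin 2x
image of cos 3x: -(105/2)cos 3x
image of sin 3x: -(105/2)sin 3x
the matrix is diagonal; its diagonal is (-3, -9/2, -9/2, -15, -15, -105/2, -105/2)
for a triangular matrix the eigenvalues are the diagonal entries, with algebraic multiplicity their repetition count


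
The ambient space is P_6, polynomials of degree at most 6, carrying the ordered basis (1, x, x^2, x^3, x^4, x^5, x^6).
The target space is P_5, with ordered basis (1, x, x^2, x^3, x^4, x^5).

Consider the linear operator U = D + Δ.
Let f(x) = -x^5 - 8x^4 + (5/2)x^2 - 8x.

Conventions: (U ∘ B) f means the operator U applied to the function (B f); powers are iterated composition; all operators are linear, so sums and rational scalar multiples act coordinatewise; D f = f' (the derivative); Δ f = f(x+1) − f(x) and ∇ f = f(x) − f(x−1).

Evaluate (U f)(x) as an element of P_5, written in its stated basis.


the image equals g(x) = -10x^4 - 74x^3 - 58x^2 - 27x - 45/2

D f = -5x^4 - 32x^3 + 5x - 8
Δ f = -5x^4 - 42x^3 - 58x^2 - 32x - 29/2
(D + Δ) f = -10x^4 - 74x^3 - 58x^2 - 27x - 45/2


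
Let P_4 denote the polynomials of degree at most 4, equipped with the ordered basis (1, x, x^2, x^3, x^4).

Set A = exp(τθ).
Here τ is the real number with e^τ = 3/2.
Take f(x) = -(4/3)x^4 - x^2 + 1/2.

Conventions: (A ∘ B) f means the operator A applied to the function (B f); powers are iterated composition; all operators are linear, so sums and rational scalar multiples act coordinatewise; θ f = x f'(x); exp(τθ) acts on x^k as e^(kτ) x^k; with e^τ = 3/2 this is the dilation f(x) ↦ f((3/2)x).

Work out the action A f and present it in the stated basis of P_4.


exp(τθ) x^k = e^(kτ) x^k; with e^τ = 3/2 this sends x^k to (3/2)^k x^k
x^2 ↦ 9/4 x^2
x^4 ↦ 81/16 x^4
applying this coordinatewise to f: exp(τθ) f = -(27/4)x^4 - (9/4)x^2 + 1/2

the result is g(x) = -(27/4)x^4 - (9/4)x^2 + 1/2


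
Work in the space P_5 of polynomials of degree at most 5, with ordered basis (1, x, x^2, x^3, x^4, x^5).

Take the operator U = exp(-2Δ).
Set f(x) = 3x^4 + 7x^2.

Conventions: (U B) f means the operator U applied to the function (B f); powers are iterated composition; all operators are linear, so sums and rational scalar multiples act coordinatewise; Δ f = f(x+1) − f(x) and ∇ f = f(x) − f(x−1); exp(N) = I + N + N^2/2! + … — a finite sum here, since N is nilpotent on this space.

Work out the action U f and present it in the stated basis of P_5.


order-1 term: -24x^3 - 36x^2 - 52x - 20
order-2 term: 72x^2 + 144x + 112
order-3 term: -96x - 144
order-4 term: 48
the series for exp(-2Δ) f terminates at order 4
exp(-2Δ) f = 3x^4 - 24x^3 + 43x^2 - 4x - 4

g(x) = 3x^4 - 24x^3 + 43x^2 - 4x - 4


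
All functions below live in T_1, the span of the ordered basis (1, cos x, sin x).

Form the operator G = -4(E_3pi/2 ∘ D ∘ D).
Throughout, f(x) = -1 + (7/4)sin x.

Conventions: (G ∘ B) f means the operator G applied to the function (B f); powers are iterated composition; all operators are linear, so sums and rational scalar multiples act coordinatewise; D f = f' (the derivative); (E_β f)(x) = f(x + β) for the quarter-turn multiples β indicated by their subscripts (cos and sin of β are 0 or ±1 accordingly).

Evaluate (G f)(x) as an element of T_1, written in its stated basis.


the result is g(x) = -7cos x

D f = (7/4)cos x
D D f = -(7/4)sin x
E_3pi/2 (D ∘ D) f = (7/4)cos x
(-4(E_3pi/2 ∘ D ∘ D)) f = -7cos x


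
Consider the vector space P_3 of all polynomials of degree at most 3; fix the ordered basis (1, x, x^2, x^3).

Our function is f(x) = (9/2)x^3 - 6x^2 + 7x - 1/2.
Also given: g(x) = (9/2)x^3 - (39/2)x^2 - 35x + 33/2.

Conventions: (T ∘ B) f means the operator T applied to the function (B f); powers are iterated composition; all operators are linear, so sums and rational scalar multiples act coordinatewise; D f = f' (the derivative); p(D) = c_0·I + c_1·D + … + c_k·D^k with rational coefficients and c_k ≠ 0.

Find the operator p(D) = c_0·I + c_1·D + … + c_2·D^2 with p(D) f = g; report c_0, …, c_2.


p(D) = I − D − 2·D^2, i.e. c_0 = 1, c_1 = -1, c_2 = -2

D^0 f = (9/2)x^3 - 6x^2 + 7x - 1/2
D^1 f = (27/2)x^2 - 12x + 7
D^2 f = 27x - 12
matching coefficients of g against c_0 f + c_1 Df + … from the top degree down determines the c_i
solution: c_0 = 1, c_1 = -1, c_2 = -2


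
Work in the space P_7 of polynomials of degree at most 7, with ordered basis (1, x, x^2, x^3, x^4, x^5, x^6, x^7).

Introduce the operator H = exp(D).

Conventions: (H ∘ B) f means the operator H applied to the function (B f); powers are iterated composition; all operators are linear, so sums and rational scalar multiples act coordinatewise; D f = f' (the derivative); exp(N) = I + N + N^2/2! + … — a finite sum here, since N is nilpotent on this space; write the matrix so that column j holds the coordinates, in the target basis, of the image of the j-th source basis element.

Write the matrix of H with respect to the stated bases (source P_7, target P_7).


the matrix is [[1, 1, 1, 1, 1, 1, 1, 1]; [0, 1, 2, 3, 4, 5, 6, 7]; [0, 0, 1, 3, 6, 10, 15, 21]; [0, 0, 0, 1, 4, 10, 20, 35]; [0, 0, 0, 0, 1, 5, 15, 35]; [0, 0, 0, 0, 0, 1, 6, 21]; [0, 0, 0, 0, 0, 0, 1, 7]; [0, 0, 0, 0, 0, 0, 0, 1]] (rows listed top to bottom)

image of 1: 1
image of x: x + 1
image of x^2: x^2 + 2x + 1
image of x^3: x^3 + 3x^2 + 3x + 1
image of x^4: x^4 + 4x^3 + 6x^2 + 4x + 1
image of x^5: x^5 + 5x^4 + 10x^3 + 10x^2 + 5x + 1
image of x^6: x^6 + 6x^5 + 15x^4 + 20x^3 + 15x^2 + 6x + 1
image of x^7: x^7 + 7x^6 + 21x^5 + 35x^4 + 35x^3 + 21x^2 + 7x + 1
each image's coordinates form column j of the matrix


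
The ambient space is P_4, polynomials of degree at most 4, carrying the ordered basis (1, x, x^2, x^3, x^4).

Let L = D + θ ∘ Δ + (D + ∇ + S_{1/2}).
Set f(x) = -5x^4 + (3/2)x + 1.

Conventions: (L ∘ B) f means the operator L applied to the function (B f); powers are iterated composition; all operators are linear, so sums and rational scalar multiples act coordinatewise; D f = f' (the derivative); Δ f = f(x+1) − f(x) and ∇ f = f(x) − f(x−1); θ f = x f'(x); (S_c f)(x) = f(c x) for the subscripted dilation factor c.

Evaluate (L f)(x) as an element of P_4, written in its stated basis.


D f = -20x^3 + 3/2
Δ f = -20x^3 - 30x^2 - 20x - 7/2
θ Δ f = -60x^3 - 60x^2 - 20x
D f = -20x^3 + 3/2
∇ f = -20x^3 + 30x^2 - 20x + 13/2
S_{1/2} f = -(5/16)x^4 + (3/4)x + 1
(D + ∇ + S_{1/2}) f = -(5/16)x^4 - 40x^3 + 30x^2 - (77/4)x + 9
(D + θ ∘ Δ + (D + ∇ + S_{1/2})) f = -(5/16)x^4 - 120x^3 - 30x^2 - (157/4)x + 21/2

g(x) = -(5/16)x^4 - 120x^3 - 30x^2 - (157/4)x + 21/2


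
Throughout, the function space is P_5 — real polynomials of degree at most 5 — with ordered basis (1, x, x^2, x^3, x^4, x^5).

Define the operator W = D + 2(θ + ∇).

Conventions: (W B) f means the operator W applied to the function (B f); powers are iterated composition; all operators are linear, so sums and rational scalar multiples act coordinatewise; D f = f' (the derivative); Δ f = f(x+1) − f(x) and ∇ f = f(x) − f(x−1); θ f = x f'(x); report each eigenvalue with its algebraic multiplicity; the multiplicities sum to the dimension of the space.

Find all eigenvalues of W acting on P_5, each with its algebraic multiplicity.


λ = 0 (multiplicity 1), λ = 2 (multiplicity 1), λ = 4 (multiplicity 1), λ = 6 (multiplicity 1), λ = 8 (multiplicity 1), λ = 10 (multiplicity 1)

image of 1: 0
image of x: 2x + 3
image of x^2: 4x^2 + 6x - 2
image of x^3: 6x^3 + 9x^2 - 6x + 2
image of x^4: 8x^4 + 12x^3 - 12x^2 + 8x - 2
image of x^5: 10x^5 + 15x^4 - 20x^3 + 20x^2 - 10x + 2
the matrix is upper triangular; its diagonal is (0, 2, 4, 6, 8, 10)
for a triangular matrix the eigenvalues are the diagonal entries, with algebraic multiplicity their repetition count


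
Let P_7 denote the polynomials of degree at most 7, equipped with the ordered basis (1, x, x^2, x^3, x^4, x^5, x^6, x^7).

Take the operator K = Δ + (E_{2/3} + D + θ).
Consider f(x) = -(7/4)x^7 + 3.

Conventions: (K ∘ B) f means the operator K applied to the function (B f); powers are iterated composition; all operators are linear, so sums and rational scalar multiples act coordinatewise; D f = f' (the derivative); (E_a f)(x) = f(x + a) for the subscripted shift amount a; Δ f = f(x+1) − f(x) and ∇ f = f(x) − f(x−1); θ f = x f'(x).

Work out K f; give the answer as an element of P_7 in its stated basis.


Δ f = -(49/4)x^6 - (147/4)x^5 - (245/4)x^4 - (245/4)x^3 - (147/4)x^2 - (49/4)x - 7/4
E_{2/3} f = -(7/4)x^7 - (49/6)x^6 - (49/3)x^5 - (490/27)x^4 - (980/81)x^3 - (392/81)x^2 - (784/729)x + 6337/2187
D f = -(49/4)x^6
θ f = -(49/4)x^7
(E_{2/3} + D + θ) f = -14x^7 - (245/12)x^6 - (49/3)x^5 - (490/27)x^4 - (980/81)x^3 - (392/81)x^2 - (784/729)x + 6337/2187
(Δ + (E_{2/3} + D + θ)) f = -14x^7 - (98/3)x^6 - (637/12)x^5 - (8575/108)x^4 - (23765/324)x^3 - (13475/324)x^2 - (38857/2916)x + 10039/8748

the result is g(x) = -14x^7 - (98/3)x^6 - (637/12)x^5 - (8575/108)x^4 - (23765/324)x^3 - (13475/324)x^2 - (38857/2916)x + 10039/8748


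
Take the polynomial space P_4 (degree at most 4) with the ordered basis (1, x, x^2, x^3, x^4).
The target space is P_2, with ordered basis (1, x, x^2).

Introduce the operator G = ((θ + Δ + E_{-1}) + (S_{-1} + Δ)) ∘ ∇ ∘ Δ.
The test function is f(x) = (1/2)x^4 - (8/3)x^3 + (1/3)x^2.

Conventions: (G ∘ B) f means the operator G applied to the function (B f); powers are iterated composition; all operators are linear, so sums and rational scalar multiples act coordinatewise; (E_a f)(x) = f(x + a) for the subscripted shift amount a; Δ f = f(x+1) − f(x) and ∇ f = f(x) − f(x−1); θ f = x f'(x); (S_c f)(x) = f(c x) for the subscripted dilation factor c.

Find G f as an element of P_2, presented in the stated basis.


Δ f = 2x^3 - 5x^2 - (16/3)x - 11/6
∇ Δ f = 6x^2 - 16x + 5/3
θ (∇ ∘ Δ) f = 12x^2 - 16x
Δ (∇ ∘ Δ) f = 12x - 10
E_{-1} (∇ ∘ Δ) f = 6x^2 - 28x + 71/3
(θ + Δ + E_{-1}) (∇ ∘ Δ) f = 18x^2 - 32x + 41/3
S_{-1} (∇ ∘ Δ) f = 6x^2 + 16x + 5/3
Δ (∇ ∘ Δ) f = 12x - 10
(S_{-1} + Δ) (∇ ∘ Δ) f = 6x^2 + 28x - 25/3
((θ + Δ + E_{-1}) + (S_{-1} + Δ)) (∇ ∘ Δ) f = 24x^2 - 4x + 16/3

the result is g(x) = 24x^2 - 4x + 16/3


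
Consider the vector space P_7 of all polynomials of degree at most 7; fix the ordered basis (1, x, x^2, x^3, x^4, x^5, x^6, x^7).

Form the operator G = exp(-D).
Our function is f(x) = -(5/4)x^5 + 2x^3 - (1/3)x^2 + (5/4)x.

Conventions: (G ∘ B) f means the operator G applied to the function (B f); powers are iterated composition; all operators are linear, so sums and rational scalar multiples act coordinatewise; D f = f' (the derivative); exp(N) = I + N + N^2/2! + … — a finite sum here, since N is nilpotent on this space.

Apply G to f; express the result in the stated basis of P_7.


g(x) = -(5/4)x^5 + (25/4)x^4 - (21/2)x^3 + (37/6)x^2 + (5/3)x - 7/3

order-1 term: (25/4)x^4 - 6x^2 + (2/3)x - 5/4
order-2 term: -(25/2)x^3 + 6x - 1/3
order-3 term: (25/2)x^2 - 2
order-4 term: -(25/4)x
order-5 term: 5/4
the series for exp(-D) f terminates at order 5
exp(-D) f = -(5/4)x^5 + (25/4)x^4 - (21/2)x^3 + (37/6)x^2 + (5/3)x - 7/3


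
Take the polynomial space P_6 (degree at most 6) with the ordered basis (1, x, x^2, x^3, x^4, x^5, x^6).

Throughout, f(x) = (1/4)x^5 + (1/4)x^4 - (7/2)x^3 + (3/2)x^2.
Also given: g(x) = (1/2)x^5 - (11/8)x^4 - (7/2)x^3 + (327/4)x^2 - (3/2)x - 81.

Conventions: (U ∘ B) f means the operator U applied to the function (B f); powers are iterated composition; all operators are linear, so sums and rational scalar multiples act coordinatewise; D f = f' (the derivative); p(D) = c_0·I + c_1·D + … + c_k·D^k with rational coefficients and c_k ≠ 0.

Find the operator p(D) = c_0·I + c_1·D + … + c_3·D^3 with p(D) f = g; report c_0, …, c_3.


p(D) = 2·I − (3/2)·D + D^2 + 4·D^3, i.e. c_0 = 2, c_1 = -3/2, c_2 = 1, c_3 = 4

D^0 f = (1/4)x^5 + (1/4)x^4 - (7/2)x^3 + (3/2)x^2
D^1 f = (5/4)x^4 + x^3 - (21/2)x^2 + 3x
D^2 f = 5x^3 + 3x^2 - 21x + 3
D^3 f = 15x^2 + 6x - 21
matching coefficients of g against c_0 f + c_1 Df + … from the top degree down determines the c_i
solution: c_0 = 2, c_1 = -3/2, c_2 = 1, c_3 = 4


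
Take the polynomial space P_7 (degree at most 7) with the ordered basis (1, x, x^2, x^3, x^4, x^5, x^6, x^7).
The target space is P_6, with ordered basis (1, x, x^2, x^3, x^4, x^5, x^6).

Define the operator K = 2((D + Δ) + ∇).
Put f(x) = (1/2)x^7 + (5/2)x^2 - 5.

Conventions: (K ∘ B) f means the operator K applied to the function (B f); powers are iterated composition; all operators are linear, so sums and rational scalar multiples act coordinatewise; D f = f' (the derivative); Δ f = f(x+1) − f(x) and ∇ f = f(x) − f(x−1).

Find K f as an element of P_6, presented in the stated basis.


D f = (7/2)x^6 + 5x
Δ f = (7/2)x^6 + (21/2)x^5 + (35/2)x^4 + (35/2)x^3 + (21/2)x^2 + (17/2)x + 3
(D + Δ) f = 7x^6 + (21/2)x^5 + (35/2)x^4 + (35/2)x^3 + (21/2)x^2 + (27/2)x + 3
∇ f = (7/2)x^6 - (21/2)x^5 + (35/2)x^4 - (35/2)x^3 + (21/2)x^2 + (3/2)x - 2
((D + Δ) + ∇) f = (21/2)x^6 + 35x^4 + 21x^2 + 15x + 1
(2((D + Δ) + ∇)) f = 21x^6 + 70x^4 + 42x^2 + 30x + 2

the result is g(x) = 21x^6 + 70x^4 + 42x^2 + 30x + 2


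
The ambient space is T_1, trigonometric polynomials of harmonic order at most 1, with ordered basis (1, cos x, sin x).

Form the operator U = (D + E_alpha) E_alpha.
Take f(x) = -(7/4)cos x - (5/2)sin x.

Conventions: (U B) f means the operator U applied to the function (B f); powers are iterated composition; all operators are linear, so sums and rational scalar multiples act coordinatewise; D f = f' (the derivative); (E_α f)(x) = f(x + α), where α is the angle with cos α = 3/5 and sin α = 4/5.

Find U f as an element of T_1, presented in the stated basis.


E_alpha f = -(61/20)cos x - (1/10)sin x
D E_alpha f = -(1/10)cos x + (61/20)sin x
E_alpha E_alpha f = -(191/100)cos x + (119/50)sin x
(D + E_alpha) E_alpha f = -(201/100)cos x + (543/100)sin x

the image equals g(x) = -(201/100)cos x + (543/100)sin x


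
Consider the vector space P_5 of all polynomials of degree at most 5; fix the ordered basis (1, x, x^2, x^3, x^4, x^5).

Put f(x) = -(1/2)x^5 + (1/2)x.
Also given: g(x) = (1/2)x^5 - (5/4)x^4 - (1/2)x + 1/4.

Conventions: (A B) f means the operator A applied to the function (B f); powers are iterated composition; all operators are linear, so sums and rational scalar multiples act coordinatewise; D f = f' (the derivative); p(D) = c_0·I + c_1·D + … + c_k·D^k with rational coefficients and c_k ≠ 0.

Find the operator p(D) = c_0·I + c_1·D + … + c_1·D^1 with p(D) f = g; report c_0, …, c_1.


D^0 f = -(1/2)x^5 + (1/2)x
D^1 f = -(5/2)x^4 + 1/2
matching coefficients of g against c_0 f + c_1 Df + … from the top degree down determines the c_i
solution: c_0 = -1, c_1 = 1/2

c_0 = -1, c_1 = 1/2


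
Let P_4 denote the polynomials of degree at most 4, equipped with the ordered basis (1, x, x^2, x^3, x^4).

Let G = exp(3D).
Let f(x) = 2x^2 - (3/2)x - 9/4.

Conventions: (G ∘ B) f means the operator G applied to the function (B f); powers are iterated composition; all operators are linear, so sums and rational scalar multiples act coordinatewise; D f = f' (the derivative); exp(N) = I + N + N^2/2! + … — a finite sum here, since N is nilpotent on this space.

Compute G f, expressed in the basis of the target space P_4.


order-1 term: 12x - 9/2
order-2 term: 18
the series for exp(3D) f terminates at order 2
exp(3D) f = 2x^2 + (21/2)x + 45/4

g(x) = 2x^2 + (21/2)x + 45/4


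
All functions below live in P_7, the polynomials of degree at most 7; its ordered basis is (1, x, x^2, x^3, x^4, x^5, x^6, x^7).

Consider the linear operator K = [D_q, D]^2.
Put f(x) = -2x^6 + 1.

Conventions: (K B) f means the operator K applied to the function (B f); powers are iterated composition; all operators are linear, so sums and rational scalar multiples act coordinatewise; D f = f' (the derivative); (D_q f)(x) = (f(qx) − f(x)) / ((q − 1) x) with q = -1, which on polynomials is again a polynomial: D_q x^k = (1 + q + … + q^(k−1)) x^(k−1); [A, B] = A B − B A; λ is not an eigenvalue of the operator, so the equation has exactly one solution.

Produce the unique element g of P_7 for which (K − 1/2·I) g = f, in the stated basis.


write g with unknown coordinates in the stated basis and equate coefficients in (K − 1/2·I) g = f
solving from the highest basis element down gives g = 4x^6 + 192x^2 - 2
check: K g = 96x^2
so K g − 1/2·g = -2x^6 + 1 = f ✓

the image equals g(x) = 4x^6 + 192x^2 - 2


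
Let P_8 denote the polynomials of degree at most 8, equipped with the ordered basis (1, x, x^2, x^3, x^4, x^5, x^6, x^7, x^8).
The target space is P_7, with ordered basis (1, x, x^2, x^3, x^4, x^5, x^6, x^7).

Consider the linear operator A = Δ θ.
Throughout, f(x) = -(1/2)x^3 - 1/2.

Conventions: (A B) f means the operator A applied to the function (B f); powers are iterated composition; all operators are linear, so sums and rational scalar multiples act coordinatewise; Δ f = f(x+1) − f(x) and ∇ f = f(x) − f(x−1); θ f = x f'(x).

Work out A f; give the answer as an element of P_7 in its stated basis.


the result is g(x) = -(9/2)x^2 - (9/2)x - 3/2

θ f = -(3/2)x^3
Δ θ f = -(9/2)x^2 - (9/2)x - 3/2


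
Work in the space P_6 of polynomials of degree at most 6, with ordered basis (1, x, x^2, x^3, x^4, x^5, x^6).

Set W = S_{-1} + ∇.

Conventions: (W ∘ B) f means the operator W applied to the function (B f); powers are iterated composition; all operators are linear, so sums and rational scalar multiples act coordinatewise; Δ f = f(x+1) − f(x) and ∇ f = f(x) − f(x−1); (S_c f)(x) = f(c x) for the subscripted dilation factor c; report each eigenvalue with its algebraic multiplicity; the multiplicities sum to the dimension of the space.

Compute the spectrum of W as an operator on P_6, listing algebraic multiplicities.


image of 1: 1
image of x: -x + 1
image of x^2: x^2 + 2x - 1
image of x^3: -x^3 + 3x^2 - 3x + 1
image of x^4: x^4 + 4x^3 - 6x^2 + 4x - 1
image of x^5: -x^5 + 5x^4 - 10x^3 + 10x^2 - 5x + 1
image of x^6: x^6 + 6x^5 - 15x^4 + 20x^3 - 15x^2 + 6x - 1
the matrix is upper triangular; its diagonal is (1, -1, 1, -1, 1, -1, 1)
for a triangular matrix the eigenvalues are the diagonal entries, with algebraic multiplicity their repetition count

λ = -1 (multiplicity 3), λ = 1 (multiplicity 4)


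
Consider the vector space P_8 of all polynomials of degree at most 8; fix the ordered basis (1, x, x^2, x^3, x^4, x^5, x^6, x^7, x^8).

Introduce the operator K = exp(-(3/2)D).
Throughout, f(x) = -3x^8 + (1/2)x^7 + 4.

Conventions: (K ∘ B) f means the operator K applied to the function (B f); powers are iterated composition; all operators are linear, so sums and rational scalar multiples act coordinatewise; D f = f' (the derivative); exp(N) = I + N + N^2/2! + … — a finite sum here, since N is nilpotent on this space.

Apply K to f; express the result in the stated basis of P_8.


the result is g(x) = -3x^8 + (73/2)x^7 - (777/4)x^6 + (4725/8)x^5 - (17955/16)x^4 + (43659/32)x^3 - (66339/64)x^2 + (57591/128)x - 10423/128

order-1 term: 36x^7 - (21/4)x^6
order-2 term: -189x^6 + (189/8)x^5
order-3 term: 567x^5 - (945/16)x^4
order-4 term: -(8505/8)x^4 + (2835/32)x^3
order-5 term: (5103/4)x^3 - (5103/64)x^2
order-6 term: -(15309/16)x^2 + (5103/128)x
order-7 term: (6561/16)x - 2187/256
order-8 term: -19683/256
the series for exp(-(3/2)D) f terminates at order 8
exp(-(3/2)D) f = -3x^8 + (73/2)x^7 - (777/4)x^6 + (4725/8)x^5 - (17955/16)x^4 + (43659/32)x^3 - (66339/64)x^2 + (57591/128)x - 10423/128


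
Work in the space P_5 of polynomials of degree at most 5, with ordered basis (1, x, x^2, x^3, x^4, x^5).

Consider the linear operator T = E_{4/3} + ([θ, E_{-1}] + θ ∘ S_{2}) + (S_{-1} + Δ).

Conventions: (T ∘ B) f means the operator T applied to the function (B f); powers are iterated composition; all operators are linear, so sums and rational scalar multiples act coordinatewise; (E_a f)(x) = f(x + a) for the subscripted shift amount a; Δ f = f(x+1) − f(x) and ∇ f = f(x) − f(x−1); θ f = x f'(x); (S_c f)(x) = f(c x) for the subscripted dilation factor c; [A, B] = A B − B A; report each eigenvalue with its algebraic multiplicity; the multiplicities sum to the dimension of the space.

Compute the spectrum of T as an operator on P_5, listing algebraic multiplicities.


image of 1: 2
image of x: 2x + 10/3
image of x^2: 10x^2 + (20/3)x + 7/9
image of x^3: 24x^3 + 10x^2 + (7/3)x + 172/27
image of x^4: 66x^4 + (40/3)x^3 + (14/3)x^2 + (688/27)x + 13/81
image of x^5: 160x^5 + (50/3)x^4 + (70/9)x^3 + (1720/27)x^2 + (65/81)x + 2482/243
the matrix is upper triangular; its diagonal is (2, 2, 10, 24, 66, 160)
for a triangular matrix the eigenvalues are the diagonal entries, with algebraic multiplicity their repetition count

λ = 2 (multiplicity 2), λ = 10 (multiplicity 1), λ = 24 (multiplicity 1), λ = 66 (multiplicity 1), λ = 160 (multiplicity 1)


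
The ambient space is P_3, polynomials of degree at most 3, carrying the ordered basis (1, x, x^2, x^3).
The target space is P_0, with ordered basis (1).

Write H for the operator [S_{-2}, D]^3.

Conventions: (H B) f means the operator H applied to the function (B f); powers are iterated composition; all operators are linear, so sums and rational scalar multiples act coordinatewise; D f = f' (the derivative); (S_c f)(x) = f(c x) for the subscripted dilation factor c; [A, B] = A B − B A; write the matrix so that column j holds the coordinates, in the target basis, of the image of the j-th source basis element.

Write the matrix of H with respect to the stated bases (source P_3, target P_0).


image of 1: 0
image of x: 0
image of x^2: 0
image of x^3: -1296
each image's coordinates form column j of the matrix

the matrix is [[0, 0, 0, -1296]] (rows listed top to bottom)


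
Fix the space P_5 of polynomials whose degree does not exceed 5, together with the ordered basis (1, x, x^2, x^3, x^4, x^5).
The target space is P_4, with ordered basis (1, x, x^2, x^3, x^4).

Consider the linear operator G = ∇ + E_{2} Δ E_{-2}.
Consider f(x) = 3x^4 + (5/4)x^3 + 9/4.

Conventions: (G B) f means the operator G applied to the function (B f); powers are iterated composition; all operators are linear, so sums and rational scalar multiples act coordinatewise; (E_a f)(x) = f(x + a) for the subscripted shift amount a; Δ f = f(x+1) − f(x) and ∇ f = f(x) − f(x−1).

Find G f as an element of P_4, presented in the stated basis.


the image equals g(x) = 24x^3 + (15/2)x^2 + 24x + 5/2

∇ f = 12x^3 - (57/4)x^2 + (33/4)x - 7/4
E_{-2} f = 3x^4 - (91/4)x^3 + (129/2)x^2 - 81x + 161/4
Δ E_{-2} f = 12x^3 - (201/4)x^2 + (291/4)x - 145/4
E_{2} Δ E_{-2} f = 12x^3 + (87/4)x^2 + (63/4)x + 17/4
(∇ + E_{2} Δ E_{-2}) f = 24x^3 + (15/2)x^2 + 24x + 5/2


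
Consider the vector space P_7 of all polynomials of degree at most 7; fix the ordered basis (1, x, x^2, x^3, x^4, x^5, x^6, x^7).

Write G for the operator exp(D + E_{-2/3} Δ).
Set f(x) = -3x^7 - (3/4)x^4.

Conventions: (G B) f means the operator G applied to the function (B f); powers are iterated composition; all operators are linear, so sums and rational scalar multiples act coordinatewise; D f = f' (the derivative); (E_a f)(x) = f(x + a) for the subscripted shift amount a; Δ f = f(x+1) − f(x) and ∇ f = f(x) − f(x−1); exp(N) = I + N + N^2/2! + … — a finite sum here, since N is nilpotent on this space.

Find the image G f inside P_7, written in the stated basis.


order-1 term: -42x^6 + 21x^5 - 35x^4 + (121/9)x^3 - (127/18)x^2 + (22/27)x - 37/972
order-2 term: -252x^5 + 210x^4 - 315x^3 + (506/3)x^2 - 71x + 1157/108
order-3 term: -840x^4 + 840x^3 - 1050x^2 + 501x - 1129/9
order-4 term: -1680x^3 + 1680x^2 - 1540x + 4022/9
order-5 term: -2016x^2 + 1680x - 840
order-6 term: -1344x + 672
order-7 term: -384
the series for exp(D + E_{-2/3} Δ) f terminates at order 7
exp(D + E_{-2/3} Δ) f = -3x^7 - 42x^6 - 231x^5 - (2663/4)x^4 - (10274/9)x^3 - (22039/18)x^2 - (20876/27)x - 53431/243

the result is g(x) = -3x^7 - 42x^6 - 231x^5 - (2663/4)x^4 - (10274/9)x^3 - (22039/18)x^2 - (20876/27)x - 53431/243


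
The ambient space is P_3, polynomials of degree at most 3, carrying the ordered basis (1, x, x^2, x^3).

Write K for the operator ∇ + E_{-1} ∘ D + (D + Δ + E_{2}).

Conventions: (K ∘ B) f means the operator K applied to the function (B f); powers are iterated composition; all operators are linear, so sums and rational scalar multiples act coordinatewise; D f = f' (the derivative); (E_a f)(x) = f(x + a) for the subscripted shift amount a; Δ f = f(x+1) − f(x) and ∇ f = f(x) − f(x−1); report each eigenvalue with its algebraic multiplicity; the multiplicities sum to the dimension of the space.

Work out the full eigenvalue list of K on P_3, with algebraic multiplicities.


λ = 1 (multiplicity 4)

image of 1: 1
image of x: x + 6
image of x^2: x^2 + 12x + 2
image of x^3: x^3 + 18x^2 + 6x + 13
the matrix is upper triangular; its diagonal is (1, 1, 1, 1)
for a triangular matrix the eigenvalues are the diagonal entries, with algebraic multiplicity their repetition count


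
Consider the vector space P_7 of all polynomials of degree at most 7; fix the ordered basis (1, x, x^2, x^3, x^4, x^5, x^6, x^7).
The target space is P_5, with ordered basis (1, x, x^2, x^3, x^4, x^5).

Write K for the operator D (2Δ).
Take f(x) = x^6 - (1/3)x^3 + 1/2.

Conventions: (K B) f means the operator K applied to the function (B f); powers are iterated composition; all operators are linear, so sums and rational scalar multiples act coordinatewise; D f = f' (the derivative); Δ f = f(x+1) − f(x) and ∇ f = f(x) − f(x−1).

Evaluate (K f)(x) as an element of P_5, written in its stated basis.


the image equals g(x) = 60x^4 + 120x^3 + 120x^2 + 56x + 10

Δ f = 6x^5 + 15x^4 + 20x^3 + 14x^2 + 5x + 2/3
(2Δ) f = 12x^5 + 30x^4 + 40x^3 + 28x^2 + 10x + 4/3
D (2Δ) f = 60x^4 + 120x^3 + 120x^2 + 56x + 10


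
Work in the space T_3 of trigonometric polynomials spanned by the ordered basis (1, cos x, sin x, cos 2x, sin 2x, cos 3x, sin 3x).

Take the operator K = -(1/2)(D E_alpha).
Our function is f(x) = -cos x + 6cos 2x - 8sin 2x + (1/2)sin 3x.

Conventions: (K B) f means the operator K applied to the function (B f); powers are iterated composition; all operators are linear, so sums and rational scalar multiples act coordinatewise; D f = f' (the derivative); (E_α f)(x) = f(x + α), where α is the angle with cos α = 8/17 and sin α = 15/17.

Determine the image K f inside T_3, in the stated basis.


g(x) = -(15/34)cos x - (4/17)sin x + (152/289)cos 2x - (2886/289)sin 2x + (3666/4913)cos 3x - (1485/19652)sin 3x

E_alpha f = -(8/17)cos x + (15/17)sin x - (2886/289)cos 2x - (152/289)sin 2x - (495/9826)cos 3x - (2444/4913)sin 3x
D E_alpha f = (15/17)cos x + (8/17)sin x - (304/289)cos 2x + (5772/289)sin 2x - (7332/4913)cos 3x + (1485/9826)sin 3x
(-(1/2)(D E_alpha)) f = -(15/34)cos x - (4/17)sin x + (152/289)cos 2x - (2886/289)sin 2x + (3666/4913)cos 3x - (1485/19652)sin 3x


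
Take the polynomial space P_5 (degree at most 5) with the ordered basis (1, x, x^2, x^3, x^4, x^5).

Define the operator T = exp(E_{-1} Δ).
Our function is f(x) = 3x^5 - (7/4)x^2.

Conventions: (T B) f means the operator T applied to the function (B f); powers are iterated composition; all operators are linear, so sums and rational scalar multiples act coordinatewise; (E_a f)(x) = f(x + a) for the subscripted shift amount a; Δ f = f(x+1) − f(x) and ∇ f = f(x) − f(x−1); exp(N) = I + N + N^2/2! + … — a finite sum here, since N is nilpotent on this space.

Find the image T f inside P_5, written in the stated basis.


order-1 term: 15x^4 - 30x^3 + 30x^2 - (37/2)x + 19/4
order-2 term: 30x^3 - 90x^2 + 105x - 187/4
order-3 term: 30x^2 - 90x + 75
order-4 term: 15x - 30
order-5 term: 3
the series for exp(E_{-1} Δ) f terminates at order 5
exp(E_{-1} Δ) f = 3x^5 + 15x^4 - (127/4)x^2 + (23/2)x + 6

the image equals g(x) = 3x^5 + 15x^4 - (127/4)x^2 + (23/2)x + 6


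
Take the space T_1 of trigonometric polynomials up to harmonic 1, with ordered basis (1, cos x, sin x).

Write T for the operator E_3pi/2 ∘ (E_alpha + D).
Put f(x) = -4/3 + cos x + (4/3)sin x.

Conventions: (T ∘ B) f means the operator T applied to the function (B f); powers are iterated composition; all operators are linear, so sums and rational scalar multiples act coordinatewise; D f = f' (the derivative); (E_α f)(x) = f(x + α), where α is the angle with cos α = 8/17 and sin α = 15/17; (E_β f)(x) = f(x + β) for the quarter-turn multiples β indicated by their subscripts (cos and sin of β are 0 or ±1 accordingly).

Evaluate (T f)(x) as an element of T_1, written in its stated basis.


g(x) = -4/3 + (64/51)cos x + (152/51)sin x

E_alpha f = -4/3 + (28/17)cos x - (13/51)sin x
D f = (4/3)cos x - sin x
(E_alpha + D) f = -4/3 + (152/51)cos x - (64/51)sin x
E_3pi/2 (E_alpha + D) f = -4/3 + (64/51)cos x + (152/51)sin x


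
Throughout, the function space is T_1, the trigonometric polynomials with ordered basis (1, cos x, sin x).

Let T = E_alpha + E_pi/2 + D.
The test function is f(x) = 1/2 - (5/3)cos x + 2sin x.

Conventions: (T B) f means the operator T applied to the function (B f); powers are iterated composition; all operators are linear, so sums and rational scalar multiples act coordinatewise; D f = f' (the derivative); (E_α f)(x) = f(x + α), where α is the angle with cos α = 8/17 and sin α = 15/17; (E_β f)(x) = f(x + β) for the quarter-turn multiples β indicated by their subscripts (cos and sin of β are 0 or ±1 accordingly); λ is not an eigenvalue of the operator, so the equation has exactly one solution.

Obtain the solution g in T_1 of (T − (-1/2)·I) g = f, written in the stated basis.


write g with unknown coordinates in the stated basis and equate coefficients in (T − (-1/2)·I) g = f
solving from the highest basis element down gives g = 1/5 - (502/629)cos x - (584/1887)sin x
check: T g = 2/5 - (2392/1887)cos x + (4066/1887)sin x
so T g − (-1/2)·g = 1/2 - (5/3)cos x + 2sin x = f ✓

the image equals g(x) = 1/5 - (502/629)cos x - (584/1887)sin x


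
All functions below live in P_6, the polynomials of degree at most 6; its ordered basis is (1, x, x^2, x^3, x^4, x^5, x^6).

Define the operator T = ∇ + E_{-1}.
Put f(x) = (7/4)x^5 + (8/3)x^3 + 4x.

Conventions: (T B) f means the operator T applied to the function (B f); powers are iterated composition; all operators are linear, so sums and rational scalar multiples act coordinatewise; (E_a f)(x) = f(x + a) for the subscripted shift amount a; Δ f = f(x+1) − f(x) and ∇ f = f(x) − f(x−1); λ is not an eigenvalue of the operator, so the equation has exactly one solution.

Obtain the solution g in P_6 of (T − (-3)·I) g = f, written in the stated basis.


write g with unknown coordinates in the stated basis and equate coefficients in (T − (-3)·I) g = f
solving from the highest basis element down gives g = (7/16)x^5 + (2/3)x^3 + x
check: T g = (7/16)x^5 + (2/3)x^3 + x
so T g − (-3)·g = (7/4)x^5 + (8/3)x^3 + 4x = f ✓

g(x) = (7/16)x^5 + (2/3)x^3 + x


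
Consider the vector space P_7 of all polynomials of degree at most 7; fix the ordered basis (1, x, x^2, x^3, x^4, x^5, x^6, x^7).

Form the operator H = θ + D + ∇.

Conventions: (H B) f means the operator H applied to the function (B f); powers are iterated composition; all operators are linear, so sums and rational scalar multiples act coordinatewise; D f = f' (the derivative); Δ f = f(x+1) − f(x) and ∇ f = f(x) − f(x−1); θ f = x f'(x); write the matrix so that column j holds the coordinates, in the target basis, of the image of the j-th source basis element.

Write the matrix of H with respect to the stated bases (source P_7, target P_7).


the matrix is [[0, 2, -1, 1, -1, 1, -1, 1]; [0, 1, 4, -3, 4, -5, 6, -7]; [0, 0, 2, 6, -6, 10, -15, 21]; [0, 0, 0, 3, 8, -10, 20, -35]; [0, 0, 0, 0, 4, 10, -15, 35]; [0, 0, 0, 0, 0, 5, 12, -21]; [0, 0, 0, 0, 0, 0, 6, 14]; [0, 0, 0, 0, 0, 0, 0, 7]] (rows listed top to bottom)

image of 1: 0
image of x: x + 2
image of x^2: 2x^2 + 4x - 1
image of x^3: 3x^3 + 6x^2 - 3x + 1
image of x^4: 4x^4 + 8x^3 - 6x^2 + 4x - 1
image of x^5: 5x^5 + 10x^4 - 10x^3 + 10x^2 - 5x + 1
image of x^6: 6x^6 + 12x^5 - 15x^4 + 20x^3 - 15x^2 + 6x - 1
image of x^7: 7x^7 + 14x^6 - 21x^5 + 35x^4 - 35x^3 + 21x^2 - 7x + 1
each image's coordinates form column j of the matrix


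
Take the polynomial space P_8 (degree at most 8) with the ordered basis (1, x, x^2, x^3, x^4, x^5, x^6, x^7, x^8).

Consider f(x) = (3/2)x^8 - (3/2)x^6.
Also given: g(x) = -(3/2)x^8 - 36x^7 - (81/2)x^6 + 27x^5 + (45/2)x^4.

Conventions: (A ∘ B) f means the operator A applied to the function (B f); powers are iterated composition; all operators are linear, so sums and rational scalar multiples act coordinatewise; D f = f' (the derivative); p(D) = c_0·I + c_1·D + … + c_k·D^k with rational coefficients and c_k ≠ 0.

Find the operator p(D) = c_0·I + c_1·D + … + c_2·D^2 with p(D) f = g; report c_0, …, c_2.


D^0 f = (3/2)x^8 - (3/2)x^6
D^1 f = 12x^7 - 9x^5
D^2 f = 84x^6 - 45x^4
matching coefficients of g against c_0 f + c_1 Df + … from the top degree down determines the c_i
solution: c_0 = -1, c_1 = -3, c_2 = -1/2

p(D) = -I − 3·D − (1/2)·D^2, i.e. c_0 = -1, c_1 = -3, c_2 = -1/2


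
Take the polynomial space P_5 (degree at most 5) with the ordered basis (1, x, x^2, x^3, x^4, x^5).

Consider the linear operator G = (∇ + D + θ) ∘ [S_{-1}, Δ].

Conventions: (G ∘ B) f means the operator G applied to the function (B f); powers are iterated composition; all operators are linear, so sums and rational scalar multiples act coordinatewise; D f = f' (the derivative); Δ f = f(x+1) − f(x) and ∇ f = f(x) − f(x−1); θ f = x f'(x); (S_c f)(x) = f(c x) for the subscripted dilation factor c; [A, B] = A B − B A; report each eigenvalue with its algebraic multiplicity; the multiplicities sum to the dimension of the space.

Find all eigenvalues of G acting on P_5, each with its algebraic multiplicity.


image of 1: 0
image of x: 0
image of x^2: -4x - 8
image of x^3: 12x^2 + 24x - 6
image of x^4: -24x^3 - 48x^2 + 16x - 24
image of x^5: 40x^4 + 80x^3 - 20x^2 + 120x - 30
the matrix is upper triangular; its diagonal is (0, 0, 0, 0, 0, 0)
for a triangular matrix the eigenvalues are the diagonal entries, with algebraic multiplicity their repetition count

λ = 0 (multiplicity 6)
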